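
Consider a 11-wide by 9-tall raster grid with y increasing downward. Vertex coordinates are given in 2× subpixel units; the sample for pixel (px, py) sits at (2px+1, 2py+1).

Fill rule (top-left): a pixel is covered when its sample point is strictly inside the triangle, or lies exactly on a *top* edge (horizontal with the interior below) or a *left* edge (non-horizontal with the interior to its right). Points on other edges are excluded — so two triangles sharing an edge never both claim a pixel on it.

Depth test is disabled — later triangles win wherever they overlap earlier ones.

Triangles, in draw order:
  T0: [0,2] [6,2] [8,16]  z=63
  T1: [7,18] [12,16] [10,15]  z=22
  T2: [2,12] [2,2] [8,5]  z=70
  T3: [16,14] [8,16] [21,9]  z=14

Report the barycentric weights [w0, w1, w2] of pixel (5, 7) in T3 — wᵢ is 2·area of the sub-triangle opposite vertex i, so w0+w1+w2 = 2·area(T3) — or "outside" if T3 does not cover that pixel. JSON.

T0:
  2·area = 84
  edge (0, 2)→(6, 2): d=(6,0) top-left  bias=+0
  edge (6, 2)→(8, 16): d=(2,14) right/bottom  bias=-1
  edge (8, 16)→(0, 2): d=(-8,-14) top-left  bias=+0
    (0,1)@(1, 3): e=[6,72,6] → X
    (1,1)@(3, 3): e=[6,44,34] → X
    (2,1)@(5, 3): e=[6,16,62] → X
    (3,1)@(7, 3): e=[6,-12,90] → .
    (0,2)@(1, 5): e=[18,76,-10] → .
    (1,2)@(3, 5): e=[18,48,18] → X
    (3,2)@(7, 5): e=[18,-8,74] → .
    (1,3)@(3, 7): e=[30,52,2] → X
    (3,3)@(7, 7): e=[30,-4,58] → .
    (1,4)@(3, 9): e=[42,56,-14] → .
    (2,4)@(5, 9): e=[42,28,14] → X
    (3,4)@(7, 9): e=[42,0,42] → .  [on edge]
  covered (10 px):
    . . . . . . . . . . .
    X X X . . . . . . . .
    . X X . . . . . . . .
    . X X . . . . . . . .
    . . X . . . . . . . .
    . . . X . . . . . . .
    . . . X . . . . . . .
    . . . . . . . . . . .
    . . . . . . . . . . .
T1:
  2·area = 9  (B↔C swapped to make it positive)
  edge (7, 18)→(10, 15): d=(3,-3) top-left  bias=+0
  edge (10, 15)→(12, 16): d=(2,1) right/bottom  bias=-1
  edge (12, 16)→(7, 18): d=(-5,2) right/bottom  bias=-1
    (4,8)@(9, 17): e=[3,5,1] → X
    (5,8)@(11, 17): e=[9,3,-3] → .
  covered (1 px):
    . . . . . . . . . . .
    . . . . . . . . . . .
    . . . . . . . . . . .
    . . . . . . . . . . .
    . . . . . . . . . . .
    . . . . . . . . . . .
    . . . . . . . . . . .
    . . . . . . . . . . .
    . . . . X . . . . . .
T2:
  2·area = 60
  edge (2, 12)→(2, 2): d=(0,-10) top-left  bias=+0
  edge (2, 2)→(8, 5): d=(6,3) right/bottom  bias=-1
  edge (8, 5)→(2, 12): d=(-6,7) right/bottom  bias=-1
    (1,1)@(3, 3): e=[10,3,47] → X
    (2,1)@(5, 3): e=[30,-3,33] → .
    (1,2)@(3, 5): e=[10,15,35] → X
    (2,2)@(5, 5): e=[30,9,21] → X
    (3,2)@(7, 5): e=[50,3,7] → X
    (4,2)@(9, 5): e=[70,-3,-7] → .
    (1,3)@(3, 7): e=[10,27,23] → X
    (3,3)@(7, 7): e=[50,15,-5] → .
    (1,4)@(3, 9): e=[10,39,11] → X
    (2,4)@(5, 9): e=[30,33,-3] → .
    (1,5)@(3, 11): e=[10,51,-1] → .
  covered (7 px):
    . . . . . . . . . . .
    . X . . . . . . . . .
    . X X X . . . . . . .
    . X X . . . . . . . .
    . X . . . . . . . . .
    . . . . . . . . . . .
    . . . . . . . . . . .
    . . . . . . . . . . .
    . . . . . . . . . . .
T3:
  2·area = 30
  edge (16, 14)→(8, 16): d=(-8,2) right/bottom  bias=-1
  edge (8, 16)→(21, 9): d=(13,-7) top-left  bias=+0
  edge (21, 9)→(16, 14): d=(-5,5) right/bottom  bias=-1
    (10,4)@(21, 9): e=[30,0,0] → .  [on edge]
    (9,5)@(19, 11): e=[18,12,0] → .  [on edge]
    (7,6)@(15, 13): e=[10,10,10] → X
    (8,6)@(17, 13): e=[6,24,0] → .  [on edge]
    (5,7)@(11, 15): e=[2,8,20] → X
    (6,7)@(13, 15): e=[-2,22,10] → .
    (7,7)@(15, 15): e=[-6,36,0] → .  [on edge]
    (5,8)@(11, 17): e=[-14,34,10] → .
    (6,8)@(13, 17): e=[-18,48,0] → .  [on edge]
  covered (2 px):
    . . . . . . . . . . .
    . . . . . . . . . . .
    . . . . . . . . . . .
    . . . . . . . . . . .
    . . . . . . . . . . .
    . . . . . . . . . . .
    . . . . . . . X . . .
    . . . . . X . . . . .
    . . . . . . . . . . .

Final: [8,20,2]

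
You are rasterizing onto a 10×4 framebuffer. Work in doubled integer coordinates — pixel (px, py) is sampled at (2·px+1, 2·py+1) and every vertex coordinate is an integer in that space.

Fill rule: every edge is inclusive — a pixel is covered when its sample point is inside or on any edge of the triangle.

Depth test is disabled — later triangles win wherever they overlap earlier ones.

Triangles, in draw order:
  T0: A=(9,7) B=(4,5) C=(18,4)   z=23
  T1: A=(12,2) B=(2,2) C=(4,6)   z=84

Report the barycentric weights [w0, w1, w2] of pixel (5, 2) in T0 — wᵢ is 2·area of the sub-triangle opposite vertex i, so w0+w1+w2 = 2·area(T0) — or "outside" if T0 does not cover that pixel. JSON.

T0:
  2·area = 33
  edge (9, 7)→(4, 5): d=(-5,-2) inclusive
  edge (4, 5)→(18, 4): d=(14,-1) inclusive
  edge (18, 4)→(9, 7): d=(-9,3) inclusive
    (2,2)@(5, 5): e=[2,1,30] → X
    (3,2)@(7, 5): e=[6,3,24] → X
    (4,2)@(9, 5): e=[10,5,18] → X
    (5,2)@(11, 5): e=[14,7,12] → X
    (6,2)@(13, 5): e=[18,9,6] → X
    (7,2)@(15, 5): e=[22,11,0] → X  [on edge]
    (8,2)@(17, 5): e=[26,13,-6] → .
    (2,3)@(5, 7): e=[-8,29,12] → .
    (3,3)@(7, 7): e=[-4,31,6] → .
    (4,3)@(9, 7): e=[0,33,0] → X  [on edge]
    (5,3)@(11, 7): e=[4,35,-6] → .
    (6,3)@(13, 7): e=[8,37,-12] → .
  covered (7 px):
    . . . . . . . . . .
    . . . . . . . . . .
    . . X X X X X X . .
    . . . . X . . . . .
T1:
  2·area = 40  (B↔C swapped to make it positive)
  edge (12, 2)→(4, 6): d=(-8,4) inclusive
  edge (4, 6)→(2, 2): d=(-2,-4) inclusive
  edge (2, 2)→(12, 2): d=(10,0) inclusive
    (1,1)@(3, 3): e=[28,2,10] → X
    (2,1)@(5, 3): e=[20,10,10] → X
    (3,1)@(7, 3): e=[12,18,10] → X
    (4,1)@(9, 3): e=[4,26,10] → X
    (5,1)@(11, 3): e=[-4,34,10] → .
    (1,2)@(3, 5): e=[12,-2,30] → .
    (2,2)@(5, 5): e=[4,6,30] → X
    (3,2)@(7, 5): e=[-4,14,30] → .
    (4,2)@(9, 5): e=[-12,22,30] → .
    (2,3)@(5, 7): e=[-12,2,50] → .
  covered (5 px):
    . . . . . . . . . .
    . X X X X . . . . .
    . . X . . . . . . .
    . . . . . . . . . .

Final: [7,12,14]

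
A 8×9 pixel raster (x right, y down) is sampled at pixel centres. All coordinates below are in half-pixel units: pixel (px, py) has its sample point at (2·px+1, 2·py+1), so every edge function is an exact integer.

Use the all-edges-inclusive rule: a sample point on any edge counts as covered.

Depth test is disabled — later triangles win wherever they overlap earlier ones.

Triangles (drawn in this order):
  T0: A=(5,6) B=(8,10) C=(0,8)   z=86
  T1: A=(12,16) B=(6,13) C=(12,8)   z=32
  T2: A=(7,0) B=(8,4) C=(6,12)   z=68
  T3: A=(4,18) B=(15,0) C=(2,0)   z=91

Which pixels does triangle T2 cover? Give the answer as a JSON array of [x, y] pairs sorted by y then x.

T0:
  2·area = 26
  edge (5, 6)→(8, 10): d=(3,4) inclusive
  edge (8, 10)→(0, 8): d=(-8,-2) inclusive
  edge (0, 8)→(5, 6): d=(5,-2) inclusive
    (1,3)@(3, 7): e=[11,14,1] → X
    (2,3)@(5, 7): e=[3,18,5] → X
    (3,3)@(7, 7): e=[-5,22,9] → .
    (1,4)@(3, 9): e=[17,-2,11] → .
    (2,4)@(5, 9): e=[9,2,15] → X
    (3,4)@(7, 9): e=[1,6,19] → X
    (4,4)@(9, 9): e=[-7,10,23] → .
    (2,5)@(5, 11): e=[15,-14,25] → .
    (3,5)@(7, 11): e=[7,-10,29] → .
  covered (4 px):
    . . . . . . . .
    . . . . . . . .
    . . . . . . . .
    . X X . . . . .
    . . X X . . . .
    . . . . . . . .
    . . . . . . . .
    . . . . . . . .
    . . . . . . . .
T1:
  2·area = 48
  edge (12, 16)→(6, 13): d=(-6,-3) inclusive
  edge (6, 13)→(12, 8): d=(6,-5) inclusive
  edge (12, 8)→(12, 16): d=(0,8) inclusive
    (5,4)@(11, 9): e=[39,1,8] → X
    (6,4)@(13, 9): e=[45,11,-8] → .
    (4,5)@(9, 11): e=[21,3,24] → X
    (6,5)@(13, 11): e=[33,23,-8] → .
    (3,6)@(7, 13): e=[3,5,40] → X
    (6,6)@(13, 13): e=[21,35,-8] → .
    (3,7)@(7, 15): e=[-9,17,40] → .
    (4,7)@(9, 15): e=[-3,27,24] → .
    (5,7)@(11, 15): e=[3,37,8] → X
    (6,7)@(13, 15): e=[9,47,-8] → .
    (5,8)@(11, 17): e=[-9,49,8] → .
  covered (7 px):
    . . . . . . . .
    . . . . . . . .
    . . . . . . . .
    . . . . . . . .
    . . . . . X . .
    . . . . X X . .
    . . . X X X . .
    . . . . . X . .
    . . . . . . . .
T2:
  2·area = 16
  edge (7, 0)→(8, 4): d=(1,4) inclusive
  edge (8, 4)→(6, 12): d=(-2,8) inclusive
  edge (6, 12)→(7, 0): d=(1,-12) inclusive
    (3,0)@(7, 1): e=[1,14,1] → X
    (4,0)@(9, 1): e=[-7,-2,25] → .
    (3,1)@(7, 3): e=[3,10,3] → X
    (4,1)@(9, 3): e=[-5,-6,27] → .
    (3,2)@(7, 5): e=[5,6,5] → X
    (4,2)@(9, 5): e=[-3,-10,29] → .
    (3,3)@(7, 7): e=[7,2,7] → X
    (4,3)@(9, 7): e=[-1,-14,31] → .
    (3,4)@(7, 9): e=[9,-2,9] → .
  covered (4 px):
    . . . X . . . .
    . . . X . . . .
    . . . X . . . .
    . . . X . . . .
    . . . . . . . .
    . . . . . . . .
    . . . . . . . .
    . . . . . . . .
    . . . . . . . .
T3:
  2·area = 234  (B↔C swapped to make it positive)
  edge (4, 18)→(2, 0): d=(-2,-18) inclusive
  edge (2, 0)→(15, 0): d=(13,0) inclusive
  edge (15, 0)→(4, 18): d=(-11,18) inclusive
    (1,0)@(3, 1): e=[16,13,205] → X
    (2,0)@(5, 1): e=[52,13,169] → X
    (3,0)@(7, 1): e=[88,13,133] → X
    (4,0)@(9, 1): e=[124,13,97] → X
    (5,0)@(11, 1): e=[160,13,61] → X
    (6,0)@(13, 1): e=[196,13,25] → X
    (7,0)@(15, 1): e=[232,13,-11] → .
    (1,1)@(3, 3): e=[12,39,183] → X
    (7,1)@(15, 3): e=[228,39,-33] → .
    (1,2)@(3, 5): e=[8,65,161] → X
    (6,2)@(13, 5): e=[188,65,-19] → .
    (1,3)@(3, 7): e=[4,91,139] → X
    (1,4)@(3, 9): e=[0,117,117] → X  [on edge]
  covered (30 px):
    . X X X X X X .
    . X X X X X X .
    . X X X X X . .
    . X X X X . . .
    . X X X X . . .
    . . X X . . . .
    . . X X . . . .
    . . X . . . . .
    . . . . . . . .

Result: [[3,0],[3,1],[3,2],[3,3]]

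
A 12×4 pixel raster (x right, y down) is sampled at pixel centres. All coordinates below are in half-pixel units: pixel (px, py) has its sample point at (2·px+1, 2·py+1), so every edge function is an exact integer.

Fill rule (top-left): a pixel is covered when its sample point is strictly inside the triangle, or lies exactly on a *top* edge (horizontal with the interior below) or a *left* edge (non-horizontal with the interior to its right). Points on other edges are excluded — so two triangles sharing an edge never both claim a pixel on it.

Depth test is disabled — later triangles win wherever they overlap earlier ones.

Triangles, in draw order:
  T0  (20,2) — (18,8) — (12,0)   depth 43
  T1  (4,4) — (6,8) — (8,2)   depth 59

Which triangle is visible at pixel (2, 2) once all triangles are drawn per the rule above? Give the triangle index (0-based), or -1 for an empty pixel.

T0:
  2·area = 52
  edge (20, 2)→(18, 8): d=(-2,6) right/bottom  bias=-1
  edge (18, 8)→(12, 0): d=(-6,-8) top-left  bias=+0
  edge (12, 0)→(20, 2): d=(8,2) right/bottom  bias=-1
    (6,0)@(13, 1): e=[44,2,6] → X
    (7,0)@(15, 1): e=[32,18,2] → X
    (8,0)@(17, 1): e=[20,34,-2] → .
    (6,1)@(13, 3): e=[40,-10,22] → .
    (7,1)@(15, 3): e=[28,6,18] → X
    (8,1)@(17, 3): e=[16,22,14] → X
    (9,1)@(19, 3): e=[4,38,10] → X
    (10,1)@(21, 3): e=[-8,54,6] → .
    (7,2)@(15, 5): e=[24,-6,34] → .
    (8,2)@(17, 5): e=[12,10,30] → X
    (9,2)@(19, 5): e=[0,26,26] → .  [on edge]
    (8,3)@(17, 7): e=[8,-2,46] → .
  covered (6 px):
    . . . . . . X X . . . .
    . . . . . . . X X X . .
    . . . . . . . . X . . .
    . . . . . . . . . . . .
T1:
  2·area = 20  (B↔C swapped to make it positive)
  edge (4, 4)→(8, 2): d=(4,-2) top-left  bias=+0
  edge (8, 2)→(6, 8): d=(-2,6) right/bottom  bias=-1
  edge (6, 8)→(4, 4): d=(-2,-4) top-left  bias=+0
    (3,1)@(7, 3): e=[2,4,14] → X
    (4,1)@(9, 3): e=[6,-8,22] → .
    (2,2)@(5, 5): e=[6,12,2] → X
    (3,2)@(7, 5): e=[10,0,10] → .  [on edge]
    (2,3)@(5, 7): e=[14,8,-2] → .
  covered (2 px):
    . . . . . . . . . . . .
    . . . X . . . . . . . .
    . . X . . . . . . . . .
    . . . . . . . . . . . .

Z-buffer (winner per pixel, '.' = empty):
  . . . . . . 0 0 . . . .
  . . . 1 . . . 0 0 0 . .
  . . 1 . . . . . 0 . . .
  . . . . . . . . . . . .

Answer: 1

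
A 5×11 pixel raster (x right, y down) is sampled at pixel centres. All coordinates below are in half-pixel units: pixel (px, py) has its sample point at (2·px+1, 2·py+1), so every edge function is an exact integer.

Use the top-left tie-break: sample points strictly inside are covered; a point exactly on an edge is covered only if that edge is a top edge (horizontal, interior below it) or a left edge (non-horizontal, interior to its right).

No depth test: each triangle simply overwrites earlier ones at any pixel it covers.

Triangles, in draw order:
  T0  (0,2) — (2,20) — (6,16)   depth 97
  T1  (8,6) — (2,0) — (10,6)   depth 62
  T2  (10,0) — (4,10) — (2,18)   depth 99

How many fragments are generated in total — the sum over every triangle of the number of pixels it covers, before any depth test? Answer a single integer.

T0:
  2·area = 80  (B↔C swapped to make it positive)
  edge (0, 2)→(6, 16): d=(6,14) right/bottom  bias=-1
  edge (6, 16)→(2, 20): d=(-4,4) right/bottom  bias=-1
  edge (2, 20)→(0, 2): d=(-2,-18) top-left  bias=+0
    (0,2)@(1, 5): e=[4,64,12] → #
    (1,2)@(3, 5): e=[-24,56,48] → ·
    (0,3)@(1, 7): e=[16,56,8] → #
    (1,3)@(3, 7): e=[-12,48,44] → ·
    (0,4)@(1, 9): e=[28,48,4] → #
    (1,4)@(3, 9): e=[0,40,40] → ·  [on edge]
    (0,5)@(1, 11): e=[40,40,0] → #  [on edge]
    (1,5)@(3, 11): e=[12,32,36] → #
    (2,5)@(5, 11): e=[-16,24,72] → ·
    (0,6)@(1, 13): e=[52,32,-4] → ·
    (1,6)@(3, 13): e=[24,24,32] → #
    (2,6)@(5, 13): e=[-4,16,68] → ·
    (4,6)@(9, 13): e=[-60,0,140] → ·  [on edge]
    (3,7)@(7, 15): e=[-20,0,100] → ·  [on edge]
    (2,8)@(5, 17): e=[20,0,60] → ·  [on edge]
    (1,9)@(3, 19): e=[60,0,20] → ·  [on edge]
    (0,10)@(1, 21): e=[100,0,-20] → ·  [on edge]
  covered (9 px):
    · · · · ·
    · · · · ·
    # · · · ·
    # · · · ·
    # · · · ·
    # # · · ·
    · # · · ·
    · # # · ·
    · # · · ·
    · · · · ·
    · · · · ·
T1:
  2·area = 12
  edge (8, 6)→(2, 0): d=(-6,-6) top-left  bias=+0
  edge (2, 0)→(10, 6): d=(8,6) right/bottom  bias=-1
  edge (10, 6)→(8, 6): d=(-2,0) right/bottom  bias=-1
    (1,0)@(3, 1): e=[0,2,10] → #  [on edge]
    (2,0)@(5, 1): e=[12,-10,10] → ·
    (1,1)@(3, 3): e=[-12,18,6] → ·
    (2,1)@(5, 3): e=[0,6,6] → #  [on edge]
    (3,1)@(7, 3): e=[12,-6,6] → ·
    (2,2)@(5, 5): e=[-12,22,2] → ·
    (3,2)@(7, 5): e=[0,10,2] → #  [on edge]
    (4,2)@(9, 5): e=[12,-2,2] → ·
    (3,3)@(7, 7): e=[-12,26,-2] → ·
    (4,3)@(9, 7): e=[0,14,-2] → ·  [on edge]
  covered (3 px):
    · # · · ·
    · · # · ·
    · · · # ·
    · · · · ·
    · · · · ·
    · · · · ·
    · · · · ·
    · · · · ·
    · · · · ·
    · · · · ·
    · · · · ·
T2:
  2·area = 28  (B↔C swapped to make it positive)
  edge (10, 0)→(2, 18): d=(-8,18) right/bottom  bias=-1
  edge (2, 18)→(4, 10): d=(2,-8) top-left  bias=+0
  edge (4, 10)→(10, 0): d=(6,-10) top-left  bias=+0
    (3,2)@(7, 5): e=[14,14,0] → #  [on edge]
    (4,2)@(9, 5): e=[-22,30,20] → ·
    (3,3)@(7, 7): e=[-2,18,12] → ·
    (2,4)@(5, 9): e=[18,6,4] → #
    (3,4)@(7, 9): e=[-18,22,24] → ·
    (2,5)@(5, 11): e=[2,10,16] → #
    (3,5)@(7, 11): e=[-34,26,36] → ·
    (2,6)@(5, 13): e=[-14,14,28] → ·
    (0,7)@(1, 15): e=[42,-14,0] → ·  [on edge]
    (1,7)@(3, 15): e=[6,2,20] → #
    (2,7)@(5, 15): e=[-30,18,40] → ·
    (1,8)@(3, 17): e=[-10,6,32] → ·
  covered (4 px):
    · · · · ·
    · · · · ·
    · · · # ·
    · · · · ·
    · · # · ·
    · · # · ·
    · · · · ·
    · # · · ·
    · · · · ·
    · · · · ·
    · · · · ·

Answer: 16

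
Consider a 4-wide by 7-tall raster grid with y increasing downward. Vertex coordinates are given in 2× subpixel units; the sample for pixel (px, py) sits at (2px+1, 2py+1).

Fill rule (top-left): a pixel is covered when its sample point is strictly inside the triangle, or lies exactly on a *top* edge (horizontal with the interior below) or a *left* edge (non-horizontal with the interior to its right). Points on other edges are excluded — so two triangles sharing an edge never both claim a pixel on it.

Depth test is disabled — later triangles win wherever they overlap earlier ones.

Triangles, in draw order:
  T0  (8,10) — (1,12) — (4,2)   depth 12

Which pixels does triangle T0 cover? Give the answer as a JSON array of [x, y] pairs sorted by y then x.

T0:
  2·area = 64
  edge (8, 10)→(1, 12): d=(-7,2) right/bottom  bias=-1
  edge (1, 12)→(4, 2): d=(3,-10) top-left  bias=+0
  edge (4, 2)→(8, 10): d=(4,8) right/bottom  bias=-1
    (2,2)@(5, 5): e=[41,19,4] → X
    (3,2)@(7, 5): e=[37,39,-12] → .
    (1,3)@(3, 7): e=[31,5,28] → X
    (3,3)@(7, 7): e=[23,45,-4] → .
    (1,4)@(3, 9): e=[17,11,36] → X
    (3,4)@(7, 9): e=[9,51,4] → X
    (1,5)@(3, 11): e=[3,17,44] → X
    (2,5)@(5, 11): e=[-1,37,28] → .
    (3,5)@(7, 11): e=[-5,57,12] → .
    (1,6)@(3, 13): e=[-11,23,52] → .
  covered (7 px):
    . . . .
    . . . .
    . . X .
    . X X .
    . X X X
    . X . .
    . . . .

Final: [[2,2],[1,3],[2,3],[1,4],[2,4],[3,4],[1,5]]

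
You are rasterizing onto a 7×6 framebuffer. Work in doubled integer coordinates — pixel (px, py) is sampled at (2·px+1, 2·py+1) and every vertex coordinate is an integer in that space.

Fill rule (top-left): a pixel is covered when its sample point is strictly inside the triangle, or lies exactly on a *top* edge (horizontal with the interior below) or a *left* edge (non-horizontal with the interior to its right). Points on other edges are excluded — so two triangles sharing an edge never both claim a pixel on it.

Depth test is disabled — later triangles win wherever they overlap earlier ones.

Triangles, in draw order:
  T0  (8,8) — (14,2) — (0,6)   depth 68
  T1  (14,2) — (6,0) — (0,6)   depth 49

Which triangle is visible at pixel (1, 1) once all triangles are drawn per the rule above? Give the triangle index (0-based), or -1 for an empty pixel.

T0:
  2·area = 60  (B↔C swapped to make it positive)
  edge (8, 8)→(0, 6): d=(-8,-2) top-left  bias=+0
  edge (0, 6)→(14, 2): d=(14,-4) top-left  bias=+0
  edge (14, 2)→(8, 8): d=(-6,6) right/bottom  bias=-1
    (5,1)@(11, 3): e=[46,2,12] → X
    (6,1)@(13, 3): e=[50,10,0] → .  [on edge]
    (2,2)@(5, 5): e=[18,6,36] → X
    (3,2)@(7, 5): e=[22,14,24] → X
    (4,2)@(9, 5): e=[26,22,12] → X
    (5,2)@(11, 5): e=[30,30,0] → .  [on edge]
    (2,3)@(5, 7): e=[2,34,24] → X
    (4,3)@(9, 7): e=[10,50,0] → .  [on edge]
    (2,4)@(5, 9): e=[-14,62,12] → .
    (3,4)@(7, 9): e=[-10,70,0] → .  [on edge]
    (2,5)@(5, 11): e=[-30,90,0] → .  [on edge]
  covered (6 px):
    . . . . . . .
    . . . . . X .
    . . X X X . .
    . . X X . . .
    . . . . . . .
    . . . . . . .
T1:
  2·area = 60  (B↔C swapped to make it positive)
  edge (14, 2)→(0, 6): d=(-14,4) right/bottom  bias=-1
  edge (0, 6)→(6, 0): d=(6,-6) top-left  bias=+0
  edge (6, 0)→(14, 2): d=(8,2) right/bottom  bias=-1
    (2,0)@(5, 1): e=[50,0,10] → X  [on edge]
    (3,0)@(7, 1): e=[42,12,6] → X
    (4,0)@(9, 1): e=[34,24,2] → X
    (5,0)@(11, 1): e=[26,36,-2] → .
    (1,1)@(3, 3): e=[30,0,30] → X  [on edge]
    (5,1)@(11, 3): e=[-2,48,14] → .
    (0,2)@(1, 5): e=[10,0,50] → X  [on edge]
    (2,2)@(5, 5): e=[-6,24,42] → .
    (3,2)@(7, 5): e=[-14,36,38] → .
    (4,2)@(9, 5): e=[-22,48,34] → .
    (0,3)@(1, 7): e=[-18,12,66] → .
    (1,3)@(3, 7): e=[-26,24,62] → .
  covered (9 px):
    . . X X X . .
    . X X X X . .
    X X . . . . .
    . . . . . . .
    . . . . . . .
    . . . . . . .

Z-buffer (winner per pixel, '.' = empty):
  . . 1 1 1 . .
  . 1 1 1 1 0 .
  1 1 0 0 0 . .
  . . 0 0 . . .
  . . . . . . .
  . . . . . . .

Final: 1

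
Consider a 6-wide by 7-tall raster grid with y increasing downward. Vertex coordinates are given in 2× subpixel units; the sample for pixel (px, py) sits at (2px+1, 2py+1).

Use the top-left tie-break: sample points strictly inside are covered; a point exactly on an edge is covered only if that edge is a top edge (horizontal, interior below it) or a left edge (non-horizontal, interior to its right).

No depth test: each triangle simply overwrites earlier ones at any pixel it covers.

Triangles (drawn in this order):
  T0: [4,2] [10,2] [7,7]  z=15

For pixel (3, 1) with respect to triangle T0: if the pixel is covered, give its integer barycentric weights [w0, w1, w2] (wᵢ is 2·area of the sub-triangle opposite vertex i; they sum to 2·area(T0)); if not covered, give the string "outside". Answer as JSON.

T0:
  2·area = 30
  edge (4, 2)→(10, 2): d=(6,0) top-left  bias=+0
  edge (10, 2)→(7, 7): d=(-3,5) right/bottom  bias=-1
  edge (7, 7)→(4, 2): d=(-3,-5) top-left  bias=+0
    (2,1)@(5, 3): e=[6,22,2] → X
    (3,1)@(7, 3): e=[6,12,12] → X
    (4,1)@(9, 3): e=[6,2,22] → X
    (5,1)@(11, 3): e=[6,-8,32] → .
    (2,2)@(5, 5): e=[18,16,-4] → .
    (3,2)@(7, 5): e=[18,6,6] → X
    (4,2)@(9, 5): e=[18,-4,16] → .
    (3,3)@(7, 7): e=[30,0,0] → .  [on edge]
  covered (4 px):
    . . . . . .
    . . X X X .
    . . . X . .
    . . . . . .
    . . . . . .
    . . . . . .
    . . . . . .

Answer: [12,12,6]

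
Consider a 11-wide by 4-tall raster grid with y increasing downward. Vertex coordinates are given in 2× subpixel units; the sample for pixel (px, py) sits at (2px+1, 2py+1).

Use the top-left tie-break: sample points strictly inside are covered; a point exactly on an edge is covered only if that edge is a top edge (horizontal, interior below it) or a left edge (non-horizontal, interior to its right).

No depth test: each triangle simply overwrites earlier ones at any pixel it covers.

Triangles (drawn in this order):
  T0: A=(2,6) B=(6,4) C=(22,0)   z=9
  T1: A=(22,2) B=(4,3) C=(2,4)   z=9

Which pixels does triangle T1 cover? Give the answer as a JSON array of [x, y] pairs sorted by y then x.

T0:
  2·area = 16
  edge (2, 6)→(6, 4): d=(4,-2) top-left  bias=+0
  edge (6, 4)→(22, 0): d=(16,-4) top-left  bias=+0
  edge (22, 0)→(2, 6): d=(-20,6) right/bottom  bias=-1
    (5,1)@(11, 3): e=[6,4,6] → X
    (6,1)@(13, 3): e=[10,12,-6] → .
    (2,2)@(5, 5): e=[2,12,2] → X
    (3,2)@(7, 5): e=[6,20,-10] → .
    (5,2)@(11, 5): e=[14,36,-34] → .
    (2,3)@(5, 7): e=[10,44,-38] → .
  covered (2 px):
    . . . . . . . . . . .
    . . . . . X . . . . .
    . . X . . . . . . . .
    . . . . . . . . . . .
T1:
  2·area = 16  (B↔C swapped to make it positive)
  edge (22, 2)→(2, 4): d=(-20,2) right/bottom  bias=-1
  edge (2, 4)→(4, 3): d=(2,-1) top-left  bias=+0
  edge (4, 3)→(22, 2): d=(18,-1) top-left  bias=+0
    (2,1)@(5, 3): e=[14,1,1] → X
    (3,1)@(7, 3): e=[10,3,3] → X
    (4,1)@(9, 3): e=[6,5,5] → X
    (5,1)@(11, 3): e=[2,7,7] → X
    (6,1)@(13, 3): e=[-2,9,9] → .
    (2,2)@(5, 5): e=[-26,5,37] → .
    (3,2)@(7, 5): e=[-30,7,39] → .
    (4,2)@(9, 5): e=[-34,9,41] → .
    (5,2)@(11, 5): e=[-38,11,43] → .
  covered (4 px):
    . . . . . . . . . . .
    . . X X X X . . . . .
    . . . . . . . . . . .
    . . . . . . . . . . .

Result: [[2,1],[3,1],[4,1],[5,1]]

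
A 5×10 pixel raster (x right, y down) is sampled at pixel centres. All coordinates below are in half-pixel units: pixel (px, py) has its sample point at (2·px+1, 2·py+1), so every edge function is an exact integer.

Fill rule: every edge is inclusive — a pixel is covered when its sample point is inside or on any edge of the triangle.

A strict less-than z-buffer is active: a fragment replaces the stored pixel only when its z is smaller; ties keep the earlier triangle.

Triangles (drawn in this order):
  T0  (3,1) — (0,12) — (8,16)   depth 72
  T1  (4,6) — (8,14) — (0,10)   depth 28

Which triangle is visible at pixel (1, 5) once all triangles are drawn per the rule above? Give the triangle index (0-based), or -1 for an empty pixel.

T0:
  2·area = 100  (B↔C swapped to make it positive)
  edge (3, 1)→(8, 16): d=(5,15) inclusive
  edge (8, 16)→(0, 12): d=(-8,-4) inclusive
  edge (0, 12)→(3, 1): d=(3,-11) inclusive
    (1,0)@(3, 1): e=[0,100,0] → X  [on edge]
    (2,0)@(5, 1): e=[-30,108,22] → .
    (1,1)@(3, 3): e=[10,84,6] → X
    (2,1)@(5, 3): e=[-20,92,28] → .
    (1,2)@(3, 5): e=[20,68,12] → X
    (2,2)@(5, 5): e=[-10,76,34] → .
    (1,3)@(3, 7): e=[30,52,18] → X
    (2,3)@(5, 7): e=[0,60,40] → X  [on edge]
    (3,3)@(7, 7): e=[-30,68,62] → .
    (0,4)@(1, 9): e=[70,28,2] → X
    (3,4)@(7, 9): e=[-20,52,68] → .
    (0,5)@(1, 11): e=[80,12,8] → X
    (3,6)@(7, 13): e=[0,20,80] → X  [on edge]
    (4,9)@(9, 19): e=[0,-20,120] → .  [on edge]
  covered (15 px):
    . X . . .
    . X . . .
    . X . . .
    . X X . .
    X X X . .
    X X X . .
    . X X X .
    . . . X .
    . . . . .
    . . . . .
T1:
  2·area = 48
  edge (4, 6)→(8, 14): d=(4,8) inclusive
  edge (8, 14)→(0, 10): d=(-8,-4) inclusive
  edge (0, 10)→(4, 6): d=(4,-4) inclusive
    (4,0)@(9, 1): e=[-60,108,0] → .  [on edge]
    (3,1)@(7, 3): e=[-36,84,0] → .  [on edge]
    (2,2)@(5, 5): e=[-12,60,0] → .  [on edge]
    (1,3)@(3, 7): e=[12,36,0] → X  [on edge]
    (2,3)@(5, 7): e=[-4,44,8] → .
    (0,4)@(1, 9): e=[36,12,0] → X  [on edge]
    (2,4)@(5, 9): e=[4,28,16] → X
    (3,4)@(7, 9): e=[-12,36,24] → .
    (0,5)@(1, 11): e=[44,-4,8] → .
    (1,5)@(3, 11): e=[28,4,16] → X
    (3,5)@(7, 11): e=[-4,20,32] → .
    (1,6)@(3, 13): e=[36,-12,24] → .
  covered (7 px):
    . . . . .
    . . . . .
    . . . . .
    . X . . .
    X X X . .
    . X X . .
    . . . X .
    . . . . .
    . . . . .
    . . . . .

Z-buffer (winner per pixel, '.' = empty):
  . 0 . . .
  . 0 . . .
  . 0 . . .
  . 1 0 . .
  1 1 1 . .
  0 1 1 . .
  . 0 0 1 .
  . . . 0 .
  . . . . .
  . . . . .

Result: 1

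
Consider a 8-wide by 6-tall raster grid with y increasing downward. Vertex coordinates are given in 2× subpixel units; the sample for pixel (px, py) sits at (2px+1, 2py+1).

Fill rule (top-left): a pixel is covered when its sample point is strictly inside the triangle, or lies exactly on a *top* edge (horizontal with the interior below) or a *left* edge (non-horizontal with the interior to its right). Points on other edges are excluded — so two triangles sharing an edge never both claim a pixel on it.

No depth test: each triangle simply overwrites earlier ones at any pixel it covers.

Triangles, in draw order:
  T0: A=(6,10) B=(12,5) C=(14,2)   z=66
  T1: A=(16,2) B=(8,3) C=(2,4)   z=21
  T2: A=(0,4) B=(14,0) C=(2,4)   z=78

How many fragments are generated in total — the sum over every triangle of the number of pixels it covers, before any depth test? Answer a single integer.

T0:
  2·area = 8  (B↔C swapped to make it positive)
  edge (6, 10)→(14, 2): d=(8,-8) top-left  bias=+0
  edge (14, 2)→(12, 5): d=(-2,3) right/bottom  bias=-1
  edge (12, 5)→(6, 10): d=(-6,5) right/bottom  bias=-1
    (7,0)@(15, 1): e=[0,-1,9] → ·  [on edge]
    (6,1)@(13, 3): e=[0,1,7] → #  [on edge]
    (7,1)@(15, 3): e=[16,-5,-3] → ·
    (5,2)@(11, 5): e=[0,3,5] → #  [on edge]
    (6,2)@(13, 5): e=[16,-3,-5] → ·
    (4,3)@(9, 7): e=[0,5,3] → #  [on edge]
    (5,3)@(11, 7): e=[16,-1,-7] → ·
    (3,4)@(7, 9): e=[0,7,1] → #  [on edge]
    (4,4)@(9, 9): e=[16,1,-9] → ·
    (2,5)@(5, 11): e=[0,9,-1] → ·  [on edge]
    (3,5)@(7, 11): e=[16,3,-11] → ·
  covered (4 px):
    · · · · · · · ·
    · · · · · · # ·
    · · · · · # · ·
    · · · · # · · ·
    · · · # · · · ·
    · · · · · · · ·
T1:
  2·area = 2  (B↔C swapped to make it positive)
  edge (16, 2)→(2, 4): d=(-14,2) right/bottom  bias=-1
  edge (2, 4)→(8, 3): d=(6,-1) top-left  bias=+0
  edge (8, 3)→(16, 2): d=(8,-1) top-left  bias=+0
    (4,1)@(9, 3): e=[0,1,1] → ·  [on edge]
  covered (0 px):
    · · · · · · · ·
    · · · · · · · ·
    · · · · · · · ·
    · · · · · · · ·
    · · · · · · · ·
    · · · · · · · ·
T2:
  2·area = 8
  edge (0, 4)→(14, 0): d=(14,-4) top-left  bias=+0
  edge (14, 0)→(2, 4): d=(-12,4) right/bottom  bias=-1
  edge (2, 4)→(0, 4): d=(-2,0) right/bottom  bias=-1
    (5,0)@(11, 1): e=[2,0,6] → ·  [on edge]
    (2,1)@(5, 3): e=[6,0,2] → ·  [on edge]
  covered (0 px):
    · · · · · · · ·
    · · · · · · · ·
    · · · · · · · ·
    · · · · · · · ·
    · · · · · · · ·
    · · · · · · · ·

Result: 4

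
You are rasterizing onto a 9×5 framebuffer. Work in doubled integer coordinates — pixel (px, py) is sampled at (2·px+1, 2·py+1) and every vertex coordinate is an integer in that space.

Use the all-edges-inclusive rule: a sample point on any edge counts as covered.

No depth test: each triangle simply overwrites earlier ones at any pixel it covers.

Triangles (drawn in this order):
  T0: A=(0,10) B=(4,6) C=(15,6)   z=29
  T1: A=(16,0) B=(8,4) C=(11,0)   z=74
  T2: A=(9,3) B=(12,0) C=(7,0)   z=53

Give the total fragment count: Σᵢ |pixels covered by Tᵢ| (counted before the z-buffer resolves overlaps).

T0:
  2·area = 44
  edge (0, 10)→(4, 6): d=(4,-4) inclusive
  edge (4, 6)→(15, 6): d=(11,0) inclusive
  edge (15, 6)→(0, 10): d=(-15,4) inclusive
    (4,0)@(9, 1): e=[0,-55,99] → .  [on edge]
    (3,1)@(7, 3): e=[0,-33,77] → .  [on edge]
    (2,2)@(5, 5): e=[0,-11,55] → .  [on edge]
    (1,3)@(3, 7): e=[0,11,33] → X  [on edge]
    (2,3)@(5, 7): e=[8,11,25] → X
    (3,3)@(7, 7): e=[16,11,17] → X
    (4,3)@(9, 7): e=[24,11,9] → X
    (5,3)@(11, 7): e=[32,11,1] → X
    (6,3)@(13, 7): e=[40,11,-7] → .
    (0,4)@(1, 9): e=[0,33,11] → X  [on edge]
    (2,4)@(5, 9): e=[16,33,-5] → .
    (3,4)@(7, 9): e=[24,33,-13] → .
  covered (7 px):
    . . . . . . . . .
    . . . . . . . . .
    . . . . . . . . .
    . X X X X X . . .
    X X . . . . . . .
T1:
  2·area = 20
  edge (16, 0)→(8, 4): d=(-8,4) inclusive
  edge (8, 4)→(11, 0): d=(3,-4) inclusive
  edge (11, 0)→(16, 0): d=(5,0) inclusive
    (5,0)@(11, 1): e=[12,3,5] → X
    (6,0)@(13, 1): e=[4,11,5] → X
    (7,0)@(15, 1): e=[-4,19,5] → .
    (4,1)@(9, 3): e=[4,1,15] → X
    (5,1)@(11, 3): e=[-4,9,15] → .
    (6,1)@(13, 3): e=[-12,17,15] → .
    (4,2)@(9, 5): e=[-12,7,25] → .
  covered (3 px):
    . . . . . X X . .
    . . . . X . . . .
    . . . . . . . . .
    . . . . . . . . .
    . . . . . . . . .
T2:
  2·area = 15  (B↔C swapped to make it positive)
  edge (9, 3)→(7, 0): d=(-2,-3) inclusive
  edge (7, 0)→(12, 0): d=(5,0) inclusive
  edge (12, 0)→(9, 3): d=(-3,3) inclusive
    (4,0)@(9, 1): e=[4,5,6] → X
    (5,0)@(11, 1): e=[10,5,0] → X  [on edge]
    (6,0)@(13, 1): e=[16,5,-6] → .
    (4,1)@(9, 3): e=[0,15,0] → X  [on edge]
    (5,1)@(11, 3): e=[6,15,-6] → .
    (3,2)@(7, 5): e=[-10,25,0] → .  [on edge]
    (4,2)@(9, 5): e=[-4,25,-6] → .
    (2,3)@(5, 7): e=[-20,35,0] → .  [on edge]
    (1,4)@(3, 9): e=[-30,45,0] → .  [on edge]
    (6,4)@(13, 9): e=[0,45,-30] → .  [on edge]
  covered (3 px):
    . . . . X X . . .
    . . . . X . . . .
    . . . . . . . . .
    . . . . . . . . .
    . . . . . . . . .

Answer: 13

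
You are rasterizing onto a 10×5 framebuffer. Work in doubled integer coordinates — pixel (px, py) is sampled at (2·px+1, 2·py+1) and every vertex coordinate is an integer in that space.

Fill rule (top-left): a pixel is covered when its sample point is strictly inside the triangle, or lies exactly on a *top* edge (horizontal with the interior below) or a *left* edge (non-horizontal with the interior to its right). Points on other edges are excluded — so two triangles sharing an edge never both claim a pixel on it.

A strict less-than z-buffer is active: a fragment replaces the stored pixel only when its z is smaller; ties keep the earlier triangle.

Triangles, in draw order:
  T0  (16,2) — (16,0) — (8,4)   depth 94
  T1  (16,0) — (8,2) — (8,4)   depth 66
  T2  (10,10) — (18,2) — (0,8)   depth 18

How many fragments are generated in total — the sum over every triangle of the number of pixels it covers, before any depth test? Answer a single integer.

T0:
  2·area = 16  (B↔C swapped to make it positive)
  edge (16, 2)→(8, 4): d=(-8,2) right/bottom  bias=-1
  edge (8, 4)→(16, 0): d=(8,-4) top-left  bias=+0
  edge (16, 0)→(16, 2): d=(0,2) right/bottom  bias=-1
    (7,0)@(15, 1): e=[10,4,2] → #
    (8,0)@(17, 1): e=[6,12,-2] → ·
    (5,1)@(11, 3): e=[2,4,10] → #
    (6,1)@(13, 3): e=[-2,12,6] → ·
    (7,1)@(15, 3): e=[-6,20,2] → ·
    (5,2)@(11, 5): e=[-14,20,10] → ·
  covered (2 px):
    · · · · · · · # · ·
    · · · · · # · · · ·
    · · · · · · · · · ·
    · · · · · · · · · ·
    · · · · · · · · · ·
T1:
  2·area = 16  (B↔C swapped to make it positive)
  edge (16, 0)→(8, 4): d=(-8,4) right/bottom  bias=-1
  edge (8, 4)→(8, 2): d=(0,-2) top-left  bias=+0
  edge (8, 2)→(16, 0): d=(8,-2) top-left  bias=+0
    (6,0)@(13, 1): e=[4,10,2] → #
    (7,0)@(15, 1): e=[-4,14,6] → ·
    (4,1)@(9, 3): e=[4,2,10] → #
    (5,1)@(11, 3): e=[-4,6,14] → ·
    (6,1)@(13, 3): e=[-12,10,18] → ·
    (4,2)@(9, 5): e=[-12,2,26] → ·
  covered (2 px):
    · · · · · · # · · ·
    · · · · # · · · · ·
    · · · · · · · · · ·
    · · · · · · · · · ·
    · · · · · · · · · ·
T2:
  2·area = 96  (B↔C swapped to make it positive)
  edge (10, 10)→(0, 8): d=(-10,-2) top-left  bias=+0
  edge (0, 8)→(18, 2): d=(18,-6) top-left  bias=+0
  edge (18, 2)→(10, 10): d=(-8,8) right/bottom  bias=-1
    (9,0)@(19, 1): e=[108,-12,0] → ·  [on edge]
    (7,1)@(15, 3): e=[80,0,16] → #  [on edge]
    (8,1)@(17, 3): e=[84,12,0] → ·  [on edge]
    (4,2)@(9, 5): e=[48,0,48] → #  [on edge]
    (5,2)@(11, 5): e=[52,12,32] → #
    (6,2)@(13, 5): e=[56,24,16] → #
    (7,2)@(15, 5): e=[60,36,0] → ·  [on edge]
    (1,3)@(3, 7): e=[16,0,80] → #  [on edge]
    (2,3)@(5, 7): e=[20,12,64] → #
    (3,3)@(7, 7): e=[24,24,48] → #
    (6,3)@(13, 7): e=[36,60,0] → ·  [on edge]
    (1,4)@(3, 9): e=[-4,36,64] → ·
    (2,4)@(5, 9): e=[0,48,48] → #  [on edge]
    (5,4)@(11, 9): e=[12,84,0] → ·  [on edge]
  covered (12 px):
    · · · · · · · · · ·
    · · · · · · · # · ·
    · · · · # # # · · ·
    · # # # # # · · · ·
    · · # # # · · · · ·

Answer: 16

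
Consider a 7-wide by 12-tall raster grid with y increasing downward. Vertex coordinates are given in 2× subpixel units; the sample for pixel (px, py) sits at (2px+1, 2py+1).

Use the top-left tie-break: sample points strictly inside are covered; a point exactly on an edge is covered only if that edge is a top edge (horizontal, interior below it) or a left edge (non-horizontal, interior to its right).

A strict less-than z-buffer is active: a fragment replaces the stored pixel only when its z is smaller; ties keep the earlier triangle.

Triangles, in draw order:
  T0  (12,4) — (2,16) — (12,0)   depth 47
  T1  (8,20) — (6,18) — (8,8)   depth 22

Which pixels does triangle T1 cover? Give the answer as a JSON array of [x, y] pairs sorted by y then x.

T0:
  2·area = 40
  edge (12, 4)→(2, 16): d=(-10,12) right/bottom  bias=-1
  edge (2, 16)→(12, 0): d=(10,-16) top-left  bias=+0
  edge (12, 0)→(12, 4): d=(0,4) right/bottom  bias=-1
    (5,1)@(11, 3): e=[22,14,4] → █
    (6,1)@(13, 3): e=[-2,46,-4] → ·
    (4,2)@(9, 5): e=[26,2,12] → █
    (6,2)@(13, 5): e=[-22,66,-4] → ·
    (4,3)@(9, 7): e=[6,22,12] → █
    (5,3)@(11, 7): e=[-18,54,4] → ·
    (3,4)@(7, 9): e=[10,10,20] → █
    (4,4)@(9, 9): e=[-14,42,12] → ·
    (3,5)@(7, 11): e=[-10,30,20] → ·
  covered (5 px):
    · · · · · · ·
    · · · · · █ ·
    · · · · █ █ ·
    · · · · █ · ·
    · · · █ · · ·
    · · · · · · ·
    · · · · · · ·
    · · · · · · ·
    · · · · · · ·
    · · · · · · ·
    · · · · · · ·
    · · · · · · ·
T1:
  2·area = 24
  edge (8, 20)→(6, 18): d=(-2,-2) top-left  bias=+0
  edge (6, 18)→(8, 8): d=(2,-10) top-left  bias=+0
  edge (8, 8)→(8, 20): d=(0,12) right/bottom  bias=-1
    (4,1)@(9, 3): e=[36,0,-12] → ·  [on edge]
    (0,6)@(1, 13): e=[0,-60,84] → ·  [on edge]
    (3,6)@(7, 13): e=[12,0,12] → █  [on edge]
    (4,6)@(9, 13): e=[16,20,-12] → ·
    (1,7)@(3, 15): e=[0,-36,60] → ·  [on edge]
    (3,7)@(7, 15): e=[8,4,12] → █
    (4,7)@(9, 15): e=[12,24,-12] → ·
    (2,8)@(5, 17): e=[0,-12,36] → ·  [on edge]
    (3,8)@(7, 17): e=[4,8,12] → █
    (4,8)@(9, 17): e=[8,28,-12] → ·
    (3,9)@(7, 19): e=[0,12,12] → █  [on edge]
    (4,9)@(9, 19): e=[4,32,-12] → ·
    (4,10)@(9, 21): e=[0,36,-12] → ·  [on edge]
    (2,11)@(5, 23): e=[-12,0,36] → ·  [on edge]
    (5,11)@(11, 23): e=[0,60,-36] → ·  [on edge]
  covered (4 px):
    · · · · · · ·
    · · · · · · ·
    · · · · · · ·
    · · · · · · ·
    · · · · · · ·
    · · · · · · ·
    · · · █ · · ·
    · · · █ · · ·
    · · · █ · · ·
    · · · █ · · ·
    · · · · · · ·
    · · · · · · ·

Final: [[3,6],[3,7],[3,8],[3,9]]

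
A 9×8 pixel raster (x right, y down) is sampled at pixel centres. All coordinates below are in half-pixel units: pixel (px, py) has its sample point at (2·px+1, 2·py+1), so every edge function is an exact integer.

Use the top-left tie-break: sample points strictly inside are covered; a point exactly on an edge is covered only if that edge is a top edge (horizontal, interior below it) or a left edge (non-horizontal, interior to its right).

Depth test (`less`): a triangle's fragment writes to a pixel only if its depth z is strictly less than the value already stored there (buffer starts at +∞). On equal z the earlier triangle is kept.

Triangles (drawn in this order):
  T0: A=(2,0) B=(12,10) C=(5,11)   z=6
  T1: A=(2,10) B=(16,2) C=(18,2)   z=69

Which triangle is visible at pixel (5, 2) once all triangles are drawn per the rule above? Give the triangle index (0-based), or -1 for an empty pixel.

T0:
  2·area = 80
  edge (2, 0)→(12, 10): d=(10,10) right/bottom  bias=-1
  edge (12, 10)→(5, 11): d=(-7,1) right/bottom  bias=-1
  edge (5, 11)→(2, 0): d=(-3,-11) top-left  bias=+0
    (1,0)@(3, 1): e=[0,72,8] → ·  [on edge]
    (1,1)@(3, 3): e=[20,58,2] → █
    (2,1)@(5, 3): e=[0,56,24] → ·  [on edge]
    (1,2)@(3, 5): e=[40,44,-4] → ·
    (2,2)@(5, 5): e=[20,42,18] → █
    (3,2)@(7, 5): e=[0,40,40] → ·  [on edge]
    (2,3)@(5, 7): e=[40,28,12] → █
    (3,3)@(7, 7): e=[20,26,34] → █
    (4,3)@(9, 7): e=[0,24,56] → ·  [on edge]
    (2,4)@(5, 9): e=[60,14,6] → █
    (4,4)@(9, 9): e=[20,10,50] → █
    (5,4)@(11, 9): e=[0,8,72] → ·  [on edge]
    (2,5)@(5, 11): e=[80,0,0] → ·  [on edge]
    (6,5)@(13, 11): e=[0,-8,88] → ·  [on edge]
    (7,6)@(15, 13): e=[0,-24,104] → ·  [on edge]
    (8,7)@(17, 15): e=[0,-40,120] → ·  [on edge]
  covered (7 px):
    · · · · · · · · ·
    · █ · · · · · · ·
    · · █ · · · · · ·
    · · █ █ · · · · ·
    · · █ █ █ · · · ·
    · · · · · · · · ·
    · · · · · · · · ·
    · · · · · · · · ·
T1:
  2·area = 16
  edge (2, 10)→(16, 2): d=(14,-8) top-left  bias=+0
  edge (16, 2)→(18, 2): d=(2,0) top-left  bias=+0
  edge (18, 2)→(2, 10): d=(-16,8) right/bottom  bias=-1
    (7,1)@(15, 3): e=[6,2,8] → █
    (8,1)@(17, 3): e=[22,2,-8] → ·
    (5,2)@(11, 5): e=[2,6,8] → █
    (6,2)@(13, 5): e=[18,6,-8] → ·
    (7,2)@(15, 5): e=[34,6,-24] → ·
    (5,3)@(11, 7): e=[30,10,-24] → ·
  covered (2 px):
    · · · · · · · · ·
    · · · · · · · █ ·
    · · · · · █ · · ·
    · · · · · · · · ·
    · · · · · · · · ·
    · · · · · · · · ·
    · · · · · · · · ·
    · · · · · · · · ·

Z-buffer (winner per pixel, '.' = empty):
  . . . . . . . . .
  . 0 . . . . . 1 .
  . . 0 . . 1 . . .
  . . 0 0 . . . . .
  . . 0 0 0 . . . .
  . . . . . . . . .
  . . . . . . . . .
  . . . . . . . . .

Final: 1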